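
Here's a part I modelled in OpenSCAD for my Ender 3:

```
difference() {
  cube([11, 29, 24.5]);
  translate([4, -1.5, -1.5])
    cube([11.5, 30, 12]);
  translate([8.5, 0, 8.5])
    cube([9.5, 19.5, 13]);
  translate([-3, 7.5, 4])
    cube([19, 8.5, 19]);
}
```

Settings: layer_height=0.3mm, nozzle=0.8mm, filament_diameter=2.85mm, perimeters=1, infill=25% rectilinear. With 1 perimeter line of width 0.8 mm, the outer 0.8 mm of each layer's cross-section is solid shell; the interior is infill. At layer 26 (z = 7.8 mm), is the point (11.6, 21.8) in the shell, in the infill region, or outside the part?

outside

At z = 7.8 mm: the 11×29 cube contributes its full rectangle; the cube at (4, -1.5) (footprint 11.5×30) is included at this height; the cube at (8.5, 0) does not reach this height (z outside [8.5, 21.5]); the cube at (-3, 7.5) (footprint 19×8.5) is included at this height; Subtracting the remaining from the first: starting from the 11×29 cube, the 11.5×30 cube at (4, -1.5) partially overlaps it — only the 199.50 mm² overlap (of its 345.00 mm²) is removed, clipping the outline; the 19×8.5 cube at (-3, 7.5) partially overlaps it — only the 34.00 mm² overlap (of its 161.50 mm²) is removed, clipping the outline — 2 connected regions. Overall, the cross-section has 2 separate islands. The nearest boundary edge runs (11.00, 29.00)→(11.00, 28.50); distance from the point to it = 6.73 mm. The point is not inside any of the regions above, so it lies outside the cross-section (6.73 mm from the nearest boundary).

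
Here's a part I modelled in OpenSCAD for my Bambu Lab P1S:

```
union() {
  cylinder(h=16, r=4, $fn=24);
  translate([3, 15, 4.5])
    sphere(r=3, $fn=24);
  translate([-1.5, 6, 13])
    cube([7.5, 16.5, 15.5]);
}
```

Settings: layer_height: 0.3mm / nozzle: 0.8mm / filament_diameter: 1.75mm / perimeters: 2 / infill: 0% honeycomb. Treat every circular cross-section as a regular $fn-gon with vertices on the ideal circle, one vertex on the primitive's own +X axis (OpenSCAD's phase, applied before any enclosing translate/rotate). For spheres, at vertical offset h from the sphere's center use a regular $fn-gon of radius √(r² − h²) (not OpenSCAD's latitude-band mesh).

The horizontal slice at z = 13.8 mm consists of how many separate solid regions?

2

At z = 13.8 mm: the r=4 cylinder contributes a regular 24-gon of circumradius 4; the sphere at (3, 15) is not intersected at this z (|z−center|=9.300 > r=3); the 7.5×16.5 cube at (-1.5, 6) contributes its full rectangle; Merging all regions: the 2 present regions are separate (no shared area or edge), so areas and boundary lengths simply add and each stays a separate island — 2 connected regions. The result has 2 disconnected regions.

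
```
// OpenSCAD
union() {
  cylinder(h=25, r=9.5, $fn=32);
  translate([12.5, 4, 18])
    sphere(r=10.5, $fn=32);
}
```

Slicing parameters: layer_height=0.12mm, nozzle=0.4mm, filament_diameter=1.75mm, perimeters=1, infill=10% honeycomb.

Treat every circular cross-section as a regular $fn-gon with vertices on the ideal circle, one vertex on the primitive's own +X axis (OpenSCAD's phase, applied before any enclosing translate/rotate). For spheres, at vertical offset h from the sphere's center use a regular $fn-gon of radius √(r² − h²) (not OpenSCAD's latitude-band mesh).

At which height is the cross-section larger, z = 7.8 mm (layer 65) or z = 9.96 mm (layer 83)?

layer 83 (z = 9.96 mm)

Layer 65 (z = 7.8): the r=9.5 cylinder contributes a regular 32-gon of circumradius 9.5 (area = (32/2)·9.500²·sin(360°/32) = 281.71 mm²); the r=10.5 sphere at (12.5, 4) slices to a regular 32-gon of circumradius 2.492 (√(r²−h²) with h=10.2 from center) (area = (32/2)·2.492²·sin(360°/32) = 19.38 mm²); Taking the union: the 2 present regions are separate (no shared area or edge), so areas and boundary lengths simply add and each stays a separate island — area = 301.09 mm². So its area = 301.09 mm². Layer 83 (z = 9.96): the r=9.5 cylinder gives a regular 32-gon of circumradius 9.5 (constant along its height) (area = (32/2)·9.500²·sin(360°/32) = 281.71 mm²); the r=10.5 sphere at (12.5, 4) slices to a regular 32-gon of circumradius 6.753 (√(r²−h²) with h=8.04 from center) (area = (32/2)·6.753²·sin(360°/32) = 142.36 mm²); Combining (union): the regions partially overlap — summed areas 424.07 mm² minus the doubly-counted overlap 19.53 mm² gives 404.55 mm² — area = 404.55 mm². So its area = 404.55 mm². Layer 83 is larger (404.55 vs 301.09 mm²).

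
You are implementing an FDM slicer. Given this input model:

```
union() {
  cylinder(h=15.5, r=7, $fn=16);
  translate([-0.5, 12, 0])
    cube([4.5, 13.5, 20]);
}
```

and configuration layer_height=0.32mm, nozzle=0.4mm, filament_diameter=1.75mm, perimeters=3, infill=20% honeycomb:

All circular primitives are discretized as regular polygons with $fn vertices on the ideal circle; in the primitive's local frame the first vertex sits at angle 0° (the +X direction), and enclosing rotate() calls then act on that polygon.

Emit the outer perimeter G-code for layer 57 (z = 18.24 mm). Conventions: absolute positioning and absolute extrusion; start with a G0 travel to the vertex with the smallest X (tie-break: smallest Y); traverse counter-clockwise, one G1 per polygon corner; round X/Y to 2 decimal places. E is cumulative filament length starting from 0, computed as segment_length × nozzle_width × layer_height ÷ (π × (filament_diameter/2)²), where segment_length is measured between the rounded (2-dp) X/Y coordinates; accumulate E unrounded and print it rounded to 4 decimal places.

G0 X-0.50 Y12.00 Z18.24
G1 X4.00 Y12.00 E0.2395
G1 X4.00 Y25.50 E0.9579
G1 X-0.50 Y25.50 E1.1974
G1 X-0.50 Y12.00 E1.9158

At z = 18.24 mm: the cylinder is absent (z outside [0, 15.5]); the 4.5×13.5 cube at (-0.5, 12) contributes its full rectangle; Taking the union: only the 4.5×13.5 cube at (-0.5, 12) is present, so the union is just that shape — 1 connected region. The outline is a single polygon with 4 vertices. Extrusion per mm of travel: 0.4 × 0.32 / (π × 0.875²) = 0.053216. Accumulating E over each segment gives final E = 1.9158.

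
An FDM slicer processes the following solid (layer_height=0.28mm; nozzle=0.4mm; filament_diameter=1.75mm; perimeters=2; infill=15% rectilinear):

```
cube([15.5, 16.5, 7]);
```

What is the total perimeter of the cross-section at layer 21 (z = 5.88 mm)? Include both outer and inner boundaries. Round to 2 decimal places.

At z = 5.88 mm: the cube is present — its section is the full 15.5×16.5 rectangle (perimeter 64.00 mm). Overall, the cross-section is a single solid region. Total boundary length (outer) = 64.00 mm.

64.00 mm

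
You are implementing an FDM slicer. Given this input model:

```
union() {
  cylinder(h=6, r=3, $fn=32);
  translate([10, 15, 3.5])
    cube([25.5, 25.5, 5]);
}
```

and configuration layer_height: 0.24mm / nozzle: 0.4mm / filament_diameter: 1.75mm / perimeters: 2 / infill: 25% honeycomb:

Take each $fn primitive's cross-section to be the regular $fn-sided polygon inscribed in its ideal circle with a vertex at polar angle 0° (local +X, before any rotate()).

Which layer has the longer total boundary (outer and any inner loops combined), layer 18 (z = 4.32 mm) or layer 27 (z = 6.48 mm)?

Layer 18 (z = 4.32): the r=3 cylinder gives a regular 32-gon of circumradius 3 (constant along its height) (perimeter = 2·32·3.000·sin(180°/32) = 18.82 mm); the cube at (10, 15) is present — its section is the full 25.5×25.5 rectangle (perimeter 102.00 mm); Combining (union): the 2 present regions are separate (no shared area or edge), so areas and boundary lengths simply add and each stays a separate island — boundary = 120.82 mm. So its perimeter = 120.82 mm. Layer 27 (z = 6.48): the cylinder is not intersected at this z (z outside [0, 6]); the cube at (10, 15) is present — its section is the full 25.5×25.5 rectangle (perimeter 102.00 mm); Combining (union): only the 25.5×25.5 cube at (10, 15) is present, so the union is just that shape — boundary = 102.00 mm. So its perimeter = 102.00 mm. Layer 18 is larger (120.82 vs 102.00 mm).

layer 18 (z = 4.32 mm)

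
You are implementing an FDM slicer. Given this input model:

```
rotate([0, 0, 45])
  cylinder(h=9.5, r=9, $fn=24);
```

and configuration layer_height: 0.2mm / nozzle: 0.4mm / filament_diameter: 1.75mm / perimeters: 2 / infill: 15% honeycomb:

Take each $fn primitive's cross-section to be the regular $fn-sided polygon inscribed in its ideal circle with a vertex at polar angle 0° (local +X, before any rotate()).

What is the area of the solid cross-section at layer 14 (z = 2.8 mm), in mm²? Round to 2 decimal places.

At z = 2.8 mm: the r=9 cylinder gives a regular 24-gon of circumradius 9 (constant along its height) (area = (24/2)·9.000²·sin(360°/24) = 251.57 mm²); (rotated 45° about Z; rotation is an isometry so areas/perimeters/island counts are preserved). Overall, the cross-section is a single solid region. Net area = 251.57 mm².

251.57 mm²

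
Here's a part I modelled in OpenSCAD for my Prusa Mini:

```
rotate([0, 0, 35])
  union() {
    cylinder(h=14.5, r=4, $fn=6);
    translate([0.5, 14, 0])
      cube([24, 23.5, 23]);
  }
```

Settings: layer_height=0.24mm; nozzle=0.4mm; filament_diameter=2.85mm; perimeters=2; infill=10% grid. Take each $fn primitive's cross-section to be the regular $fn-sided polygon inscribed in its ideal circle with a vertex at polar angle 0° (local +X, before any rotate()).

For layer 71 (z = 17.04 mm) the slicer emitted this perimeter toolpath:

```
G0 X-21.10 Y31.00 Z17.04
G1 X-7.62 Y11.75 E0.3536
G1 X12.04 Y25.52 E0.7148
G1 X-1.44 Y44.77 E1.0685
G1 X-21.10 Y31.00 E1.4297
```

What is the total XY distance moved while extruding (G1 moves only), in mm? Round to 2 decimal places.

Sum the Euclidean lengths of each G1 segment: total = 95.01 mm.

95.01 mm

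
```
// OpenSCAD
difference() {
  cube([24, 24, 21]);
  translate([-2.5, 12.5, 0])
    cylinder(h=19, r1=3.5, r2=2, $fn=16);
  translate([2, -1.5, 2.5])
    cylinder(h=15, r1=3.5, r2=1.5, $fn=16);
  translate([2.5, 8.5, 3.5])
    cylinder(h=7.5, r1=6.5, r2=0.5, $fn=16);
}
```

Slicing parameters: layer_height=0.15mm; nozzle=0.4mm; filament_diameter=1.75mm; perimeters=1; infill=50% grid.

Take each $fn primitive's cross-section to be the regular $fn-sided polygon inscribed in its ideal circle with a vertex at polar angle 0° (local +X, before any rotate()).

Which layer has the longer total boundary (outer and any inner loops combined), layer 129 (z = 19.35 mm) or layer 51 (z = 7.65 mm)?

layer 51 (z = 7.65 mm)

Layer 129 (z = 19.35): the cube is present — its section is the full 24×24 rectangle (perimeter 96.00 mm); the cone at (-2.5, 12.5) does not reach this height (z outside [0, 19]); the cone at (2, -1.5) is not intersected at this z (z outside [2.5, 17.5]); the cone at (2.5, 8.5) is not intersected at this z (z outside [3.5, 11]); After the difference (first − rest): none of the subtracted shapes is present at this height, so the 24×24 cube is unchanged — boundary = 96.00 mm. So its perimeter = 96.00 mm. Layer 51 (z = 7.65): the 24×24 cube contributes its full rectangle (perimeter 96.00 mm); the cone at (-2.5, 12.5): at t=0.403 of its height the radius interpolates to r₁+(r₂−r₁)t = 2.896, giving a regular 16-gon of that circumradius (perimeter = 2·16·2.896·sin(180°/16) = 18.08 mm); the cone at (2, -1.5): at t=0.343 of its height the radius interpolates to r₁+(r₂−r₁)t = 2.813, giving a regular 16-gon of that circumradius (perimeter = 2·16·2.813·sin(180°/16) = 17.56 mm); the cone at (2.5, 8.5) (r1=6.5→r2=0.5) has section circumradius 3.180 here — a regular 16-gon (perimeter = 2·16·3.180·sin(180°/16) = 19.85 mm); Subtracting the remaining from the first: starting from the 24×24 cube, the cone at (-2.5, 12.5) partially overlaps it — only the 0.68 mm² overlap (of its 25.68 mm²) is removed, clipping the outline; the cone at (2, -1.5) partially overlaps it — only the 4.13 mm² overlap (of its 24.23 mm²) is removed, clipping the outline; the cone at (2.5, 8.5) partially overlaps it — only the 29.31 mm² overlap (of its 30.96 mm²) is removed, clipping the outline — boundary = 108.41 mm. So its perimeter = 108.41 mm. Layer 51 is larger (108.41 vs 96.00 mm).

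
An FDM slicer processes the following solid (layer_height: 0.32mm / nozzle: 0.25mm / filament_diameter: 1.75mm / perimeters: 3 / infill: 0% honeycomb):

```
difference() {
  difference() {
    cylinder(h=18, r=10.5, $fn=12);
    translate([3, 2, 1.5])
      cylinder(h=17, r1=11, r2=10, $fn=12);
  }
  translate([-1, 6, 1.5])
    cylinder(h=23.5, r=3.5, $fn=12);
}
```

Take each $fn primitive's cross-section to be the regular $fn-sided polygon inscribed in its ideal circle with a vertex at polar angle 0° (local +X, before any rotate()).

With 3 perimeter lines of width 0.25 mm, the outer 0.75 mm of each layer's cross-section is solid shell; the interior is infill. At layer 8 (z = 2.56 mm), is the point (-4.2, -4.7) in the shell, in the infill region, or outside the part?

At z = 2.56 mm: the r=10.5 cylinder contributes a regular 12-gon of circumradius 10.5; the cone at (3, 2) contributes a regular 12-gon of circumradius 10.938 (interpolated between r1=11 and r2=10 at t=0.062); Subtracting the remaining from the first: starting from the r=10.5 cylinder, the cone at (3, 2) partially overlaps it — only the 268.97 mm² overlap (of its 358.90 mm²) is removed, clipping the outline — 1 connected region; the cylinder at (-1, 6): section is a regular 12-gon, circumradius r=3.5; Taking the first minus the rest: starting from the result so far, the r=3.5 cylinder at (-1, 6) misses the remaining region (no effect) — 1 connected region. Overall, the cross-section is a single solid region. The nearest boundary edge runs (-6.47, -3.47)→(-2.47, -7.47); distance from the point to it = 0.74 mm. The point is not inside any of the regions above, so it lies outside the cross-section (0.74 mm from the nearest boundary).

outside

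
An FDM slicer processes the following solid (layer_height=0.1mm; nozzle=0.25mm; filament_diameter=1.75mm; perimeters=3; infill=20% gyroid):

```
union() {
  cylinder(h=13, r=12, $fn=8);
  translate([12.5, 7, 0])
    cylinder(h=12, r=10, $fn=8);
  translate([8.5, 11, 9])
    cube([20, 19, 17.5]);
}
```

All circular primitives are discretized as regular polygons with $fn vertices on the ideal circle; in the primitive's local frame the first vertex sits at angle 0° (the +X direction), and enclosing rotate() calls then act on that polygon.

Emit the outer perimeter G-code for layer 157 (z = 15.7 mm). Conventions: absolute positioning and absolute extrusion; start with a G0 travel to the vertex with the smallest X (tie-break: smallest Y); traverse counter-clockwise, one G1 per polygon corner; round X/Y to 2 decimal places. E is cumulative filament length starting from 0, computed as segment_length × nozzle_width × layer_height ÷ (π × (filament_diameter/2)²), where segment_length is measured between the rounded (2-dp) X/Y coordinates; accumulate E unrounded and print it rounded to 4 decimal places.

At z = 15.7 mm: the cylinder is not intersected at this z (z outside [0, 13]); the cylinder at (12.5, 7) is absent (z outside [0, 12]); the cube at (8.5, 11) is present — its section is the full 20×19 rectangle; Combining (union): only the 20×19 cube at (8.5, 11) is present, so the union is just that shape — 1 connected region. The outline is a single polygon with 4 vertices. Extrusion per mm of travel: 0.25 × 0.1 / (π × 0.875²) = 0.010394. Accumulating E over each segment gives final E = 0.8107.

G0 X8.50 Y11.00 Z15.70
G1 X28.50 Y11.00 E0.2079
G1 X28.50 Y30.00 E0.4054
G1 X8.50 Y30.00 E0.6132
G1 X8.50 Y11.00 E0.8107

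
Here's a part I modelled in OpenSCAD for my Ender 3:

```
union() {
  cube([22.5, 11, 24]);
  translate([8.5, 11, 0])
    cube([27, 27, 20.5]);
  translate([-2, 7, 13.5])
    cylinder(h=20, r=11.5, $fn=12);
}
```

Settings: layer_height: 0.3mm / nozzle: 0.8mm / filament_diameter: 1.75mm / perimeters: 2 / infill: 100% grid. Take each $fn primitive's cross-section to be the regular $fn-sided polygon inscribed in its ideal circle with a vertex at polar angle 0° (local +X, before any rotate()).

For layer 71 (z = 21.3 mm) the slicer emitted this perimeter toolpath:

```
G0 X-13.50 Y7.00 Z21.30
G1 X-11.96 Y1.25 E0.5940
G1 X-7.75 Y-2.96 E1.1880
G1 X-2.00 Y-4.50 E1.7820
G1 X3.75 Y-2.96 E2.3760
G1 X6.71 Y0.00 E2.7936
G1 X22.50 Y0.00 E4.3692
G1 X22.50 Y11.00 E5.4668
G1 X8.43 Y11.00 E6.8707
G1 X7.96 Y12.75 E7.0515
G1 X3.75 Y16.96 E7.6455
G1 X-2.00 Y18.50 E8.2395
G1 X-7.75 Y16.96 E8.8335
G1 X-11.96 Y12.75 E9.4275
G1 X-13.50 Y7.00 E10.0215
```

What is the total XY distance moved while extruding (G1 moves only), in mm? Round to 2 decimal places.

Sum the Euclidean lengths of each G1 segment: total = 100.44 mm.

100.44 mm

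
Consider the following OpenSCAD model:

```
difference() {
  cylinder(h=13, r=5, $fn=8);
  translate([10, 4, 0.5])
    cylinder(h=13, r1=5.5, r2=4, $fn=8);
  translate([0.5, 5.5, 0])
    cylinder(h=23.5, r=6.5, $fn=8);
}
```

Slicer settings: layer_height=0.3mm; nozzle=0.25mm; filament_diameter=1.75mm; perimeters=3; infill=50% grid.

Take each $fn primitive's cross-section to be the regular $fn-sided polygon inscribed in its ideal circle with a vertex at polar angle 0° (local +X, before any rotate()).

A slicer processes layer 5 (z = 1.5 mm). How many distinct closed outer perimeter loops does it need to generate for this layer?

1

At z = 1.5 mm: the cylinder: section is a regular 8-gon, circumradius r=5; the cone at (10, 4) contributes a regular 8-gon of circumradius 5.385 (interpolated between r1=5.5 and r2=4 at t=0.077); the r=6.5 cylinder at (0.5, 5.5) contributes a regular 8-gon of circumradius 6.5; After the difference (first − rest): starting from the r=5 cylinder, the cone at (10, 4) misses the remaining region (no effect); the r=6.5 cylinder at (0.5, 5.5) partially overlaps it — only the 35.20 mm² overlap (of its 119.50 mm²) is removed, clipping the outline — 1 connected region. The result has 1 disconnected region.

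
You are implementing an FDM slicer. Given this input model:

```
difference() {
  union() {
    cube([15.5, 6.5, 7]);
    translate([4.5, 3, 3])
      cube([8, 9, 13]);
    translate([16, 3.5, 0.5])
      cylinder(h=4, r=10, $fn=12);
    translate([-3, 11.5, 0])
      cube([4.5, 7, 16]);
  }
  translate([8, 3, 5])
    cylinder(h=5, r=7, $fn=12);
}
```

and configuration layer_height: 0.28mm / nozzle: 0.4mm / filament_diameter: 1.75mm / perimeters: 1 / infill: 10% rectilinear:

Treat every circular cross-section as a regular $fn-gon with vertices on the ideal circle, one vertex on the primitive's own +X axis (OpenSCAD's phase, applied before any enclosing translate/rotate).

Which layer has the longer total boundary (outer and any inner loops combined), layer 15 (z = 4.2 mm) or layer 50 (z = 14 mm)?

Layer 15 (z = 4.2): the 15.5×6.5 cube contributes its full rectangle (perimeter 44.00 mm); the cube at (4.5, 3) (footprint 8×9) is included at this height (perimeter 34.00 mm); the r=10 cylinder at (16, 3.5) contributes a regular 12-gon of circumradius 10 (perimeter = 2·12·10.000·sin(180°/12) = 62.12 mm); the 4.5×7 cube at (-3, 11.5) contributes its full rectangle (perimeter 23.00 mm); Combining (union): the regions partially overlap (shared area 109.70 mm²), so the edge portions inside another operand are dropped and the merged outline is re-measured after clipping — boundary = 101.14 mm; the cylinder at (8, 3) is absent (z outside [5, 10]); Taking the first minus the rest: none of the subtracted shapes is present at this height, so that combined region is unchanged — boundary = 101.14 mm. So its perimeter = 101.14 mm. Layer 50 (z = 14): the cube does not reach this height (z outside [0, 7]); the cube at (4.5, 3) is present — its section is the full 8×9 rectangle (perimeter 34.00 mm); the cylinder at (16, 3.5) is not intersected at this z (z outside [0.5, 4.5]); the 4.5×7 cube at (-3, 11.5) contributes its full rectangle (perimeter 23.00 mm); Taking the union: the 2 present regions are separate (no shared area or edge), so areas and boundary lengths simply add and each stays a separate island — boundary = 57.00 mm; the cylinder at (8, 3) is absent (z outside [5, 10]); After the difference (first − rest): none of the subtracted shapes is present at this height, so the result so far is unchanged — boundary = 57.00 mm. So its perimeter = 57.00 mm. Layer 15 is larger (101.14 vs 57.00 mm).

layer 15 (z = 4.2 mm)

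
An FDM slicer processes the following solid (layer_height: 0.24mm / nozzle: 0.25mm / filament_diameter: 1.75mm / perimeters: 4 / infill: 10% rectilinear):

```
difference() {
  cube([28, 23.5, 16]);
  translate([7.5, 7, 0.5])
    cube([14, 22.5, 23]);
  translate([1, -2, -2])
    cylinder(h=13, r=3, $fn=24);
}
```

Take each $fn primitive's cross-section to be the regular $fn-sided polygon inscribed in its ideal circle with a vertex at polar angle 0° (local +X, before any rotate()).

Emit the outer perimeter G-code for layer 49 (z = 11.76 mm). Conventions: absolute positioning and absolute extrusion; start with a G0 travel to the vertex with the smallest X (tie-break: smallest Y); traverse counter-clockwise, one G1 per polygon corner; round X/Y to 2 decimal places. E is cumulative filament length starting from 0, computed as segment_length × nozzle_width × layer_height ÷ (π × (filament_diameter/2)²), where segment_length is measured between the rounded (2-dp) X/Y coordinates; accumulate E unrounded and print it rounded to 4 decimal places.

G0 X0.00 Y0.00 Z11.76
G1 X28.00 Y0.00 E0.6985
G1 X28.00 Y23.50 E1.2847
G1 X21.50 Y23.50 E1.4468
G1 X21.50 Y7.00 E1.8584
G1 X7.50 Y7.00 E2.2076
G1 X7.50 Y23.50 E2.6192
G1 X0.00 Y23.50 E2.8063
G1 X0.00 Y0.00 E3.3925

At z = 11.76 mm: the cube (footprint 28×23.5) is included at this height; the cube at (7.5, 7) is present — its section is the full 14×22.5 rectangle; the cylinder at (1, -2) is absent (z outside [-2, 11]); Taking the first minus the rest: starting from the 28×23.5 cube, the 14×22.5 cube at (7.5, 7) partially overlaps it — only the 231.00 mm² overlap (of its 315.00 mm²) is removed, clipping the outline — 1 connected region. The outline is a single polygon with 8 vertices. Extrusion per mm of travel: 0.25 × 0.24 / (π × 0.875²) = 0.024945. Accumulating E over each segment gives final E = 3.3925.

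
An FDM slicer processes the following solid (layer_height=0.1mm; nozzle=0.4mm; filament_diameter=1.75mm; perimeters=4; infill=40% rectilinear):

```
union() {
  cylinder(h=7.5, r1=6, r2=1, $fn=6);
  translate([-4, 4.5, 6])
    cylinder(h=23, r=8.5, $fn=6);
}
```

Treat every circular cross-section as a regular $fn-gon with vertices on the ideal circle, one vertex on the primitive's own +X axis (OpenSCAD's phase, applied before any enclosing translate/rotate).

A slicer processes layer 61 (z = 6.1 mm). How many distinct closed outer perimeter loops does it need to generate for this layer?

At z = 6.1 mm: the cone (r1=6→r2=1) has section circumradius 1.933 here — a regular 6-gon; the r=8.5 cylinder at (-4, 4.5) contributes a regular 6-gon of circumradius 8.5; Combining (union): the regions partially overlap (shared area 9.66 mm²), so overlapping operands fuse into one piece — 1 connected region. The result has 1 disconnected region.

1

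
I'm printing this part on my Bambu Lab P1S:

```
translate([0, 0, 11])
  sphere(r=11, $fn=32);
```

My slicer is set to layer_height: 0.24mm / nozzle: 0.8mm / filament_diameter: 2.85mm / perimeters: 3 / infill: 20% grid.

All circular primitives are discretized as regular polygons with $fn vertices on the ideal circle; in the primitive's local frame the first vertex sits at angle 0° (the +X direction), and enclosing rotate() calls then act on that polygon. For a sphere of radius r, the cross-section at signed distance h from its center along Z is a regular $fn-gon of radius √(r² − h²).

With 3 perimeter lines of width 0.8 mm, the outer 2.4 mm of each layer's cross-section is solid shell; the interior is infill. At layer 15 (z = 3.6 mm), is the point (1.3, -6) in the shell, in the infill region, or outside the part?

At z = 3.6 mm: the sphere: section is a regular 32-gon, circumradius = √(r²−h²) = √(11²−7.4²) = 8.139. Overall, the cross-section is a single solid region. The nearest boundary edge runs (1.59, -7.98)→(3.11, -7.52); distance from the point to it = 1.98 mm. The point is inside the cross-section, 1.98 mm from the nearest boundary — within the 2.4 mm shell band (3 × 0.8).

shell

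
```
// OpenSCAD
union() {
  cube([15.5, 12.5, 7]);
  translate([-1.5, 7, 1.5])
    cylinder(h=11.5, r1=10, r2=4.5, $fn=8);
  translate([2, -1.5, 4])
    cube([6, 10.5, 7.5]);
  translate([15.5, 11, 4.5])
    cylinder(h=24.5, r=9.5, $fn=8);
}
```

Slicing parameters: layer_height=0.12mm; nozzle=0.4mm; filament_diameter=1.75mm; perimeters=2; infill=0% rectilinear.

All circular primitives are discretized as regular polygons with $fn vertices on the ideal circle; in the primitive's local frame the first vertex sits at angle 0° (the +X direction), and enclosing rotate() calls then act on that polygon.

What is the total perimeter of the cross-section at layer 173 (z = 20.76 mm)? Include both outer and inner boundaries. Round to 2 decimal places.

At z = 20.76 mm: the cube is not intersected at this z (z outside [0, 7]); the cone at (-1.5, 7) does not reach this height (z outside [1.5, 13]); the cube at (2, -1.5) is not intersected at this z (z outside [4, 11.5]); the r=9.5 cylinder at (15.5, 11) contributes a regular 8-gon of circumradius 9.5 (perimeter = 2·8·9.500·sin(180°/8) = 58.17 mm); Combining (union): only the r=9.5 cylinder at (15.5, 11) is present, so the union is just that shape — boundary = 58.17 mm. Overall, the cross-section is a single solid region. Total boundary length (outer) = 58.17 mm.

58.17 mm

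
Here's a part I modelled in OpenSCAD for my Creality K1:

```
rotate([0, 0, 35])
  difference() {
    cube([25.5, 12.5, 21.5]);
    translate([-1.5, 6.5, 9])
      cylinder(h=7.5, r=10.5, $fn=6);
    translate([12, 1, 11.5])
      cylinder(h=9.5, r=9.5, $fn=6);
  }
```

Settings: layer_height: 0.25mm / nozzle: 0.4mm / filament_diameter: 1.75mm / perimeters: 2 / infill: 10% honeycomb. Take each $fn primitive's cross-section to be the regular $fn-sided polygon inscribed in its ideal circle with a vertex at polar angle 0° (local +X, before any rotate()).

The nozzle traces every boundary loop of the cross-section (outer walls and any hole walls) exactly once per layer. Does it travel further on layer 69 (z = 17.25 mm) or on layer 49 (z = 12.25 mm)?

layer 69 (z = 17.25 mm)

Layer 69 (z = 17.25): the cube is present — its section is the full 25.5×12.5 rectangle (perimeter 76.00 mm); the cylinder at (-1.5, 6.5) is not intersected at this z (z outside [9, 16.5]); the r=9.5 cylinder at (12, 1) contributes a regular 6-gon of circumradius 9.5 (perimeter = 2·6·9.500·sin(180°/6) = 57.00 mm); Taking the first minus the rest: starting from the 25.5×12.5 cube, the r=9.5 cylinder at (12, 1) partially overlaps it — only the 135.66 mm² overlap (of its 234.48 mm²) is removed, clipping the outline — boundary = 88.96 mm; (rotated 35° about Z; rotation is an isometry so areas/perimeters/island counts are preserved). So its perimeter = 88.96 mm. Layer 49 (z = 12.25): the cube is present — its section is the full 25.5×12.5 rectangle (perimeter 76.00 mm); the r=10.5 cylinder at (-1.5, 6.5) contributes a regular 6-gon of circumradius 10.5 (perimeter = 2·6·10.500·sin(180°/6) = 63.00 mm); the r=9.5 cylinder at (12, 1) contributes a regular 6-gon of circumradius 9.5 (perimeter = 2·6·9.500·sin(180°/6) = 57.00 mm); After the difference (first − rest): starting from the 25.5×12.5 cube, the r=10.5 cylinder at (-1.5, 6.5) partially overlaps it — only the 89.91 mm² overlap (of its 286.44 mm²) is removed, clipping the outline; the r=9.5 cylinder at (12, 1) partially overlaps it — only the 109.86 mm² overlap (of its 234.48 mm²) is removed, clipping the outline — boundary = 60.80 mm; (whole slice rotated 35° about Z — lengths, areas and connectivity unchanged). So its perimeter = 60.80 mm. Layer 69 is larger (88.96 vs 60.80 mm).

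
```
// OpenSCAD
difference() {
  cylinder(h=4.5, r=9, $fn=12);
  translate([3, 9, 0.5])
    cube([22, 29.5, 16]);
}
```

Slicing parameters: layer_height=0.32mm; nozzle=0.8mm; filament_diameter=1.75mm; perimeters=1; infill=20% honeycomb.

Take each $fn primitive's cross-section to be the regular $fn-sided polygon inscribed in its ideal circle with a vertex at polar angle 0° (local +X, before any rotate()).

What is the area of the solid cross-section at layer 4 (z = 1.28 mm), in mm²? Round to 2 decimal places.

243.00 mm²

At z = 1.28 mm: the r=9 cylinder contributes a regular 12-gon of circumradius 9 (area = (12/2)·9.000²·sin(360°/12) = 243.00 mm²); the cube at (3, 9) is present — its section is the full 22×29.5 rectangle (area 649.00 mm²); Subtracting the remaining from the first: starting from the r=9 cylinder (243.00 mm²), the 22×29.5 cube at (3, 9) misses the remaining region (no effect) — area = 243.00 mm². Overall, the cross-section is a single solid region. Net area = 243.00 mm².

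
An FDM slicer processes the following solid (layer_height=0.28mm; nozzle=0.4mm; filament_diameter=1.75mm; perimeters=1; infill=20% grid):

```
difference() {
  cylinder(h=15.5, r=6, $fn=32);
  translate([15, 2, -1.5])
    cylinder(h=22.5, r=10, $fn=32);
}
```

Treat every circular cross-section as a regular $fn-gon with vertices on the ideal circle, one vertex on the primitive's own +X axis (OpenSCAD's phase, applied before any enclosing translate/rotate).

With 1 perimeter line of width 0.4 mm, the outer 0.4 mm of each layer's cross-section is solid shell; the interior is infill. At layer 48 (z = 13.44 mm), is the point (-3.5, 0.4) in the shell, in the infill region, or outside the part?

At z = 13.44 mm: the r=6 cylinder contributes a regular 32-gon of circumradius 6; the r=10 cylinder at (15, 2) gives a regular 32-gon of circumradius 10 (constant along its height); Taking the first minus the rest: starting from the r=6 cylinder, the r=10 cylinder at (15, 2) partially overlaps it — only the 2.65 mm² overlap (of its 312.14 mm²) is removed, clipping the outline — 1 connected region. Overall, the cross-section is a single solid region. The nearest boundary edge runs (-6.00, 0.00)→(-5.88, 1.17); distance from the point to it = 2.45 mm. The point is inside the cross-section and 2.45 mm from the nearest boundary — more than the 0.4 mm shell width (1 × 0.4), so it's in the infill interior.

infill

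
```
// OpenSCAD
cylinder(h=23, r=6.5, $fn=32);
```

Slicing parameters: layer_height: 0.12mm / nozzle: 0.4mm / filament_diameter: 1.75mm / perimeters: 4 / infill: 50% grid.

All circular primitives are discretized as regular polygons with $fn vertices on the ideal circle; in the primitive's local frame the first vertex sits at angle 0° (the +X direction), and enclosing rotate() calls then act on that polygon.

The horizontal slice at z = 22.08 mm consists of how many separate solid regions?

At z = 22.08 mm: the r=6.5 cylinder gives a regular 32-gon of circumradius 6.5 (constant along its height). The result has 1 disconnected region.

1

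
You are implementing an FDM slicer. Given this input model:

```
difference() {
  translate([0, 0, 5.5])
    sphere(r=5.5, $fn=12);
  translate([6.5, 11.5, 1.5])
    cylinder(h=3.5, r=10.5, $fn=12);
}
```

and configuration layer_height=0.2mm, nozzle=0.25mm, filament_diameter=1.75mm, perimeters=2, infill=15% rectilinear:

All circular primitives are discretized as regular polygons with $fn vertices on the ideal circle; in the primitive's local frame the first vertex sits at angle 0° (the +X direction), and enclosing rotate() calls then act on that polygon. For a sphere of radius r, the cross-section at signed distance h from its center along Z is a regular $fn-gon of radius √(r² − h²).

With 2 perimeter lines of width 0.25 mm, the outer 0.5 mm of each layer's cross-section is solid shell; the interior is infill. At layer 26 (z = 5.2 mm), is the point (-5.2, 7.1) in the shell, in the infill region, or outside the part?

At z = 5.2 mm: the r=5.5 sphere slices to a regular 12-gon of circumradius 5.492 (√(r²−h²) with h=0.3 from center); the cylinder at (6.5, 11.5) does not reach this height (z outside [1.5, 5]); Taking the first minus the rest: none of the subtracted shapes is present at this height, so the r=5.5 sphere is unchanged — 1 connected region. Overall, the cross-section is a single solid region. The nearest boundary edge runs (-2.75, 4.76)→(-4.76, 2.75); distance from the point to it = 3.39 mm. The point is not inside any of the regions above, so it lies outside the cross-section (3.39 mm from the nearest boundary).

outside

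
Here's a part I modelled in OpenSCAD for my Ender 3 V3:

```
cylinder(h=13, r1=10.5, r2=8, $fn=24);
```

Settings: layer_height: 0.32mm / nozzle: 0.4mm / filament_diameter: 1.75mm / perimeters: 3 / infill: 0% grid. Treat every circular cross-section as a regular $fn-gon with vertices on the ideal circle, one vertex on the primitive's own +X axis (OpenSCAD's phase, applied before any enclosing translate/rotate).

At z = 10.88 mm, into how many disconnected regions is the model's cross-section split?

At z = 10.88 mm: the cone contributes a regular 24-gon of circumradius 8.408 (interpolated between r1=10.5 and r2=8 at t=0.837). The result has 1 disconnected region.

1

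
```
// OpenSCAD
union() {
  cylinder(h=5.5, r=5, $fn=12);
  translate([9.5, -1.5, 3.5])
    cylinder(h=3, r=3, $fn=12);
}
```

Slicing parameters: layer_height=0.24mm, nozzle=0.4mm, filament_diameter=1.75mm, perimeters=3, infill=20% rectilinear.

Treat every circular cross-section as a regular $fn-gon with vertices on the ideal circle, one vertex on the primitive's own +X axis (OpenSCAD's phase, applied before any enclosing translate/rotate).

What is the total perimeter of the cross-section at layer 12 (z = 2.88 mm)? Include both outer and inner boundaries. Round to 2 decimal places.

At z = 2.88 mm: the r=5 cylinder contributes a regular 12-gon of circumradius 5 (perimeter = 2·12·5.000·sin(180°/12) = 31.06 mm); the cylinder at (9.5, -1.5) is not intersected at this z (z outside [3.5, 6.5]); Merging all regions: only the r=5 cylinder is present, so the union is just that shape — boundary = 31.06 mm. Overall, the cross-section is a single solid region. Total boundary length (outer) = 31.06 mm.

31.06 mm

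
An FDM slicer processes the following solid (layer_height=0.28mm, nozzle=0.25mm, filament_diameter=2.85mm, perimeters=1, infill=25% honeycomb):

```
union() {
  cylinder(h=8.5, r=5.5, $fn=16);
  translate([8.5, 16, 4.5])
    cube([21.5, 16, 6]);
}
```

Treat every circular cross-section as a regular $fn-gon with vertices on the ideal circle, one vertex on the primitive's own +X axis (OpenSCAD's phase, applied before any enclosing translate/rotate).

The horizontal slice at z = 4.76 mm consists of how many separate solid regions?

At z = 4.76 mm: the r=5.5 cylinder contributes a regular 16-gon of circumradius 5.5; the 21.5×16 cube at (8.5, 16) contributes its full rectangle; Merging all regions: the 2 present regions are separate (no shared area or edge), so areas and boundary lengths simply add and each stays a separate island — 2 connected regions. The result has 2 disconnected regions.

2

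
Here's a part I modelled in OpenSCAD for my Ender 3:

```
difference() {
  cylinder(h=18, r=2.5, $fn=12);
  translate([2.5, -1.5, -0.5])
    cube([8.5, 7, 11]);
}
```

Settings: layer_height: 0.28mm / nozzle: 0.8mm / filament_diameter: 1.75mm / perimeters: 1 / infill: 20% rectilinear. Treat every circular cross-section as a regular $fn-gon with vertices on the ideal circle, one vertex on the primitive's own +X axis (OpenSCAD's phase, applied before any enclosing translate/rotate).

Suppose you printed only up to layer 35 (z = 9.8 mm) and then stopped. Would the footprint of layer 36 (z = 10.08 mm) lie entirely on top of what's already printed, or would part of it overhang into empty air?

entirely on top

Compare the two slices. At z = 9.8: the r=2.5 cylinder gives a regular 12-gon of circumradius 2.5 (constant along its height) (area = (12/2)·2.500²·sin(360°/12) = 18.75 mm²); the 8.5×7 cube at (2.5, -1.5) contributes its full rectangle (area 59.50 mm²); Taking the first minus the rest: starting from the r=2.5 cylinder (18.75 mm²), the 8.5×7 cube at (2.5, -1.5) misses the remaining region (no effect) — area = 18.75 mm². At z = 10.08: the cylinder: section is a regular 12-gon, circumradius r=2.5 (area = (12/2)·2.500²·sin(360°/12) = 18.75 mm²); the cube at (2.5, -1.5) (footprint 8.5×7) is included at this height (area 59.50 mm²); Subtracting the remaining from the first: starting from the r=2.5 cylinder (18.75 mm²), the 8.5×7 cube at (2.5, -1.5) misses the remaining region (no effect) — area = 18.75 mm². Checking containment: the cross-section at z = 10.08 is a subset of the cross-section at z = 9.8.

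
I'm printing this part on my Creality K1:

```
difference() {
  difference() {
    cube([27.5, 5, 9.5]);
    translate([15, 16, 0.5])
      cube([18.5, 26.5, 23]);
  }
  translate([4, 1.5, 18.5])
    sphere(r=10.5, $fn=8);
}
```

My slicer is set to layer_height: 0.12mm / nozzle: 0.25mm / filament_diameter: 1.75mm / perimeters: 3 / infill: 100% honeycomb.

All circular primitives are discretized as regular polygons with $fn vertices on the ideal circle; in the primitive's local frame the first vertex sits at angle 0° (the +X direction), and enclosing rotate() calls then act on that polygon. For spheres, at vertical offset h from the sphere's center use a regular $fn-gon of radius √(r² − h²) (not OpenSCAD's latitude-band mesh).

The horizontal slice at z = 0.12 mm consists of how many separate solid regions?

1

At z = 0.12 mm: the cube is present — its section is the full 27.5×5 rectangle; the cube at (15, 16) is not intersected at this z (z outside [0.5, 23.5]); Taking the first minus the rest: none of the subtracted shapes is present at this height, so the 27.5×5 cube is unchanged — 1 connected region; the sphere at (4, 1.5) is not intersected at this z (|z−center|=18.380 > r=10.5); Subtracting the remaining from the first: none of the subtracted shapes is present at this height, so the result so far is unchanged — 1 connected region. The result has 1 disconnected region.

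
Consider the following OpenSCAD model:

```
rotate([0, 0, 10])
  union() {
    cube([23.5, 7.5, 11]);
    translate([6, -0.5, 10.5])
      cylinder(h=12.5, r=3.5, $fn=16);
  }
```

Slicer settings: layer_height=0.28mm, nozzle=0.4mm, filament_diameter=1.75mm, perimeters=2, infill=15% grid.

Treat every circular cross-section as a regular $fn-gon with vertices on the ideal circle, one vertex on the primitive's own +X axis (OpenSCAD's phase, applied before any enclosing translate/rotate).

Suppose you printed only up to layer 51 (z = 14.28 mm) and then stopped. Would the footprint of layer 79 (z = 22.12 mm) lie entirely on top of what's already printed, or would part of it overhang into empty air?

Compare the two slices. At z = 14.28: the cube is not intersected at this z (z outside [0, 11]); the cylinder at (6, -0.5): section is a regular 16-gon, circumradius r=3.5 (area = (16/2)·3.500²·sin(360°/16) = 37.50 mm²); Merging all regions: only the r=3.5 cylinder at (6, -0.5) is present, so the union is just that shape — area = 37.50 mm²; (rotated 10° about Z; rotation is an isometry so areas/perimeters/island counts are preserved). At z = 22.12: the cube does not reach this height (z outside [0, 11]); the r=3.5 cylinder at (6, -0.5) contributes a regular 16-gon of circumradius 3.5 (area = (16/2)·3.500²·sin(360°/16) = 37.50 mm²); Combining (union): only the r=3.5 cylinder at (6, -0.5) is present, so the union is just that shape — area = 37.50 mm²; (whole slice rotated 10° about Z — lengths, areas and connectivity unchanged). Checking containment: the cross-section at z = 22.12 is a subset of the cross-section at z = 14.28.

entirely on top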